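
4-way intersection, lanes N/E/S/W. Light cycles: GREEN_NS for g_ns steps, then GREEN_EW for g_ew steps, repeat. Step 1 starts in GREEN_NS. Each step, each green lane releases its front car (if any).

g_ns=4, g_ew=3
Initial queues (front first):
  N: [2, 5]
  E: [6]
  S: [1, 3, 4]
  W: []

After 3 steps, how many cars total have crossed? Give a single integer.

Step 1 [NS]: N:car2-GO,E:wait,S:car1-GO,W:wait | queues: N=1 E=1 S=2 W=0
Step 2 [NS]: N:car5-GO,E:wait,S:car3-GO,W:wait | queues: N=0 E=1 S=1 W=0
Step 3 [NS]: N:empty,E:wait,S:car4-GO,W:wait | queues: N=0 E=1 S=0 W=0
Cars crossed by step 3: 5

Answer: 5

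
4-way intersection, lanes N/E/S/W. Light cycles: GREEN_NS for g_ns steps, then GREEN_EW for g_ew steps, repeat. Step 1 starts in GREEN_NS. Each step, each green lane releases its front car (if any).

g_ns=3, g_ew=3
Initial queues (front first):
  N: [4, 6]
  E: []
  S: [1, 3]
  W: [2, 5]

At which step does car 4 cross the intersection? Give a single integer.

Step 1 [NS]: N:car4-GO,E:wait,S:car1-GO,W:wait | queues: N=1 E=0 S=1 W=2
Step 2 [NS]: N:car6-GO,E:wait,S:car3-GO,W:wait | queues: N=0 E=0 S=0 W=2
Step 3 [NS]: N:empty,E:wait,S:empty,W:wait | queues: N=0 E=0 S=0 W=2
Step 4 [EW]: N:wait,E:empty,S:wait,W:car2-GO | queues: N=0 E=0 S=0 W=1
Step 5 [EW]: N:wait,E:empty,S:wait,W:car5-GO | queues: N=0 E=0 S=0 W=0
Car 4 crosses at step 1

1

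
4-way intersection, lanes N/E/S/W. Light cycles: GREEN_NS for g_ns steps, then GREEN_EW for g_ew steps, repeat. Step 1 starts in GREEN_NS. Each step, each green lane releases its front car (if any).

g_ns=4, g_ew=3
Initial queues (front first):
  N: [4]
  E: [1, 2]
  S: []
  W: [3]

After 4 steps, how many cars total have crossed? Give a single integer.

Step 1 [NS]: N:car4-GO,E:wait,S:empty,W:wait | queues: N=0 E=2 S=0 W=1
Step 2 [NS]: N:empty,E:wait,S:empty,W:wait | queues: N=0 E=2 S=0 W=1
Step 3 [NS]: N:empty,E:wait,S:empty,W:wait | queues: N=0 E=2 S=0 W=1
Step 4 [NS]: N:empty,E:wait,S:empty,W:wait | queues: N=0 E=2 S=0 W=1
Cars crossed by step 4: 1

Answer: 1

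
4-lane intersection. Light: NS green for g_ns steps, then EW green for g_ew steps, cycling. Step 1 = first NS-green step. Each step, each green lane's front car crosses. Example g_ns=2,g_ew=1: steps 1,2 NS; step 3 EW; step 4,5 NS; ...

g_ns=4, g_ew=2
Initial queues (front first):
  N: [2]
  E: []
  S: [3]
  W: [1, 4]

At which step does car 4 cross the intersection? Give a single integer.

Step 1 [NS]: N:car2-GO,E:wait,S:car3-GO,W:wait | queues: N=0 E=0 S=0 W=2
Step 2 [NS]: N:empty,E:wait,S:empty,W:wait | queues: N=0 E=0 S=0 W=2
Step 3 [NS]: N:empty,E:wait,S:empty,W:wait | queues: N=0 E=0 S=0 W=2
Step 4 [NS]: N:empty,E:wait,S:empty,W:wait | queues: N=0 E=0 S=0 W=2
Step 5 [EW]: N:wait,E:empty,S:wait,W:car1-GO | queues: N=0 E=0 S=0 W=1
Step 6 [EW]: N:wait,E:empty,S:wait,W:car4-GO | queues: N=0 E=0 S=0 W=0
Car 4 crosses at step 6

6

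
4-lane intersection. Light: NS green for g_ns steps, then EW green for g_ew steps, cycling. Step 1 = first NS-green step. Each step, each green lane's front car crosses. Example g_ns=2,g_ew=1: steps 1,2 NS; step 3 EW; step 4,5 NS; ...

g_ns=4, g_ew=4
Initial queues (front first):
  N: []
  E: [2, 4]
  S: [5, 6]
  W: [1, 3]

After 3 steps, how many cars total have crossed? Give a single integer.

Step 1 [NS]: N:empty,E:wait,S:car5-GO,W:wait | queues: N=0 E=2 S=1 W=2
Step 2 [NS]: N:empty,E:wait,S:car6-GO,W:wait | queues: N=0 E=2 S=0 W=2
Step 3 [NS]: N:empty,E:wait,S:empty,W:wait | queues: N=0 E=2 S=0 W=2
Cars crossed by step 3: 2

Answer: 2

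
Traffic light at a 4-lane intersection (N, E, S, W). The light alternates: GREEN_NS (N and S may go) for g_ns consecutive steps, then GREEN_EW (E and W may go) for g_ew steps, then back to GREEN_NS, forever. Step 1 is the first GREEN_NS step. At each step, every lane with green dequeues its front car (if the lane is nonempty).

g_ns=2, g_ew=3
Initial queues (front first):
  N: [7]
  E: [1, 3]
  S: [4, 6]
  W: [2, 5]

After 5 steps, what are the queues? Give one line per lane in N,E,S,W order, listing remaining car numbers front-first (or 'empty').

Step 1 [NS]: N:car7-GO,E:wait,S:car4-GO,W:wait | queues: N=0 E=2 S=1 W=2
Step 2 [NS]: N:empty,E:wait,S:car6-GO,W:wait | queues: N=0 E=2 S=0 W=2
Step 3 [EW]: N:wait,E:car1-GO,S:wait,W:car2-GO | queues: N=0 E=1 S=0 W=1
Step 4 [EW]: N:wait,E:car3-GO,S:wait,W:car5-GO | queues: N=0 E=0 S=0 W=0

N: empty
E: empty
S: empty
W: empty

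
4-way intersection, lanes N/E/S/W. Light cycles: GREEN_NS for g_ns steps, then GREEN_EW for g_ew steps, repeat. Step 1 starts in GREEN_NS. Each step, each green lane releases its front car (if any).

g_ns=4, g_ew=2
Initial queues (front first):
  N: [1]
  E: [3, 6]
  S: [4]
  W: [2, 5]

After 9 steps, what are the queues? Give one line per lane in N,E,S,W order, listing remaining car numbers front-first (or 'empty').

Step 1 [NS]: N:car1-GO,E:wait,S:car4-GO,W:wait | queues: N=0 E=2 S=0 W=2
Step 2 [NS]: N:empty,E:wait,S:empty,W:wait | queues: N=0 E=2 S=0 W=2
Step 3 [NS]: N:empty,E:wait,S:empty,W:wait | queues: N=0 E=2 S=0 W=2
Step 4 [NS]: N:empty,E:wait,S:empty,W:wait | queues: N=0 E=2 S=0 W=2
Step 5 [EW]: N:wait,E:car3-GO,S:wait,W:car2-GO | queues: N=0 E=1 S=0 W=1
Step 6 [EW]: N:wait,E:car6-GO,S:wait,W:car5-GO | queues: N=0 E=0 S=0 W=0

N: empty
E: empty
S: empty
W: empty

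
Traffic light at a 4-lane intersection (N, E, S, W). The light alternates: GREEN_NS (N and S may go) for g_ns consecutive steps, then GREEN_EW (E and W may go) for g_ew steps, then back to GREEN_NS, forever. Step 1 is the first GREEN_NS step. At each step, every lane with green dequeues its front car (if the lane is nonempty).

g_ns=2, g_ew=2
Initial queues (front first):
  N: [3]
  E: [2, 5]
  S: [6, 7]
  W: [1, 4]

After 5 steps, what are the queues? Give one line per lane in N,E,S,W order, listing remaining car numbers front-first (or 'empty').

Step 1 [NS]: N:car3-GO,E:wait,S:car6-GO,W:wait | queues: N=0 E=2 S=1 W=2
Step 2 [NS]: N:empty,E:wait,S:car7-GO,W:wait | queues: N=0 E=2 S=0 W=2
Step 3 [EW]: N:wait,E:car2-GO,S:wait,W:car1-GO | queues: N=0 E=1 S=0 W=1
Step 4 [EW]: N:wait,E:car5-GO,S:wait,W:car4-GO | queues: N=0 E=0 S=0 W=0

N: empty
E: empty
S: empty
W: empty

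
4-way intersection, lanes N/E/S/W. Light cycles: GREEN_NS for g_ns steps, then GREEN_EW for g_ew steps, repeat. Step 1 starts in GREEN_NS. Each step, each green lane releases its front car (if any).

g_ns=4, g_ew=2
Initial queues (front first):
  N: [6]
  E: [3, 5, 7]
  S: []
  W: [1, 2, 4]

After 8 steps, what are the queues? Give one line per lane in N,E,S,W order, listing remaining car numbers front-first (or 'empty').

Step 1 [NS]: N:car6-GO,E:wait,S:empty,W:wait | queues: N=0 E=3 S=0 W=3
Step 2 [NS]: N:empty,E:wait,S:empty,W:wait | queues: N=0 E=3 S=0 W=3
Step 3 [NS]: N:empty,E:wait,S:empty,W:wait | queues: N=0 E=3 S=0 W=3
Step 4 [NS]: N:empty,E:wait,S:empty,W:wait | queues: N=0 E=3 S=0 W=3
Step 5 [EW]: N:wait,E:car3-GO,S:wait,W:car1-GO | queues: N=0 E=2 S=0 W=2
Step 6 [EW]: N:wait,E:car5-GO,S:wait,W:car2-GO | queues: N=0 E=1 S=0 W=1
Step 7 [NS]: N:empty,E:wait,S:empty,W:wait | queues: N=0 E=1 S=0 W=1
Step 8 [NS]: N:empty,E:wait,S:empty,W:wait | queues: N=0 E=1 S=0 W=1

N: empty
E: 7
S: empty
W: 4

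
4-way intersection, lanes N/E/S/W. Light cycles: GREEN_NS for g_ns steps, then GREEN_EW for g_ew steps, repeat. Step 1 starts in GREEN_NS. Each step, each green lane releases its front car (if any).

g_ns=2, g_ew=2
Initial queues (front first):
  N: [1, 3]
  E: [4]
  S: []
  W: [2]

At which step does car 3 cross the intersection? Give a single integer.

Step 1 [NS]: N:car1-GO,E:wait,S:empty,W:wait | queues: N=1 E=1 S=0 W=1
Step 2 [NS]: N:car3-GO,E:wait,S:empty,W:wait | queues: N=0 E=1 S=0 W=1
Step 3 [EW]: N:wait,E:car4-GO,S:wait,W:car2-GO | queues: N=0 E=0 S=0 W=0
Car 3 crosses at step 2

2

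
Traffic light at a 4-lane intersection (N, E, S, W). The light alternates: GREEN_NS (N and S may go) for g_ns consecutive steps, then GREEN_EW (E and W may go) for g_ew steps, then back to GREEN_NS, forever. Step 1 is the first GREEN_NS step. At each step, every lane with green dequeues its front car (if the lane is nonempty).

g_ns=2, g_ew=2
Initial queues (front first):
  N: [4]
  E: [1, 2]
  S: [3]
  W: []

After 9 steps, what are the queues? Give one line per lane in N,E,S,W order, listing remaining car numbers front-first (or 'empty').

Step 1 [NS]: N:car4-GO,E:wait,S:car3-GO,W:wait | queues: N=0 E=2 S=0 W=0
Step 2 [NS]: N:empty,E:wait,S:empty,W:wait | queues: N=0 E=2 S=0 W=0
Step 3 [EW]: N:wait,E:car1-GO,S:wait,W:empty | queues: N=0 E=1 S=0 W=0
Step 4 [EW]: N:wait,E:car2-GO,S:wait,W:empty | queues: N=0 E=0 S=0 W=0

N: empty
E: empty
S: empty
W: empty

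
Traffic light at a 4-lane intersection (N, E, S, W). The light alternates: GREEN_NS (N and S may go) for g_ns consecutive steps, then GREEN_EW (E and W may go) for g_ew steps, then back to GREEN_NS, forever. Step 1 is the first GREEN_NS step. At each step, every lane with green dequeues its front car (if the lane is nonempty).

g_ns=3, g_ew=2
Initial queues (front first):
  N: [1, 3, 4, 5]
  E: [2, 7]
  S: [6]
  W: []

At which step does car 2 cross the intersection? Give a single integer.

Step 1 [NS]: N:car1-GO,E:wait,S:car6-GO,W:wait | queues: N=3 E=2 S=0 W=0
Step 2 [NS]: N:car3-GO,E:wait,S:empty,W:wait | queues: N=2 E=2 S=0 W=0
Step 3 [NS]: N:car4-GO,E:wait,S:empty,W:wait | queues: N=1 E=2 S=0 W=0
Step 4 [EW]: N:wait,E:car2-GO,S:wait,W:empty | queues: N=1 E=1 S=0 W=0
Step 5 [EW]: N:wait,E:car7-GO,S:wait,W:empty | queues: N=1 E=0 S=0 W=0
Step 6 [NS]: N:car5-GO,E:wait,S:empty,W:wait | queues: N=0 E=0 S=0 W=0
Car 2 crosses at step 4

4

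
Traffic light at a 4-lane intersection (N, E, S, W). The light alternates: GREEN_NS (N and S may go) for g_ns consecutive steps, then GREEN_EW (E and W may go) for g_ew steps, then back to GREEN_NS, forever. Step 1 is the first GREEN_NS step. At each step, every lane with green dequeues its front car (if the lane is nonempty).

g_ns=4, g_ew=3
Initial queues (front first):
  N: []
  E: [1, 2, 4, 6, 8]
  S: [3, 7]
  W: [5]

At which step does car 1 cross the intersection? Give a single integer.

Step 1 [NS]: N:empty,E:wait,S:car3-GO,W:wait | queues: N=0 E=5 S=1 W=1
Step 2 [NS]: N:empty,E:wait,S:car7-GO,W:wait | queues: N=0 E=5 S=0 W=1
Step 3 [NS]: N:empty,E:wait,S:empty,W:wait | queues: N=0 E=5 S=0 W=1
Step 4 [NS]: N:empty,E:wait,S:empty,W:wait | queues: N=0 E=5 S=0 W=1
Step 5 [EW]: N:wait,E:car1-GO,S:wait,W:car5-GO | queues: N=0 E=4 S=0 W=0
Step 6 [EW]: N:wait,E:car2-GO,S:wait,W:empty | queues: N=0 E=3 S=0 W=0
Step 7 [EW]: N:wait,E:car4-GO,S:wait,W:empty | queues: N=0 E=2 S=0 W=0
Step 8 [NS]: N:empty,E:wait,S:empty,W:wait | queues: N=0 E=2 S=0 W=0
Step 9 [NS]: N:empty,E:wait,S:empty,W:wait | queues: N=0 E=2 S=0 W=0
Step 10 [NS]: N:empty,E:wait,S:empty,W:wait | queues: N=0 E=2 S=0 W=0
Step 11 [NS]: N:empty,E:wait,S:empty,W:wait | queues: N=0 E=2 S=0 W=0
Step 12 [EW]: N:wait,E:car6-GO,S:wait,W:empty | queues: N=0 E=1 S=0 W=0
Step 13 [EW]: N:wait,E:car8-GO,S:wait,W:empty | queues: N=0 E=0 S=0 W=0
Car 1 crosses at step 5

5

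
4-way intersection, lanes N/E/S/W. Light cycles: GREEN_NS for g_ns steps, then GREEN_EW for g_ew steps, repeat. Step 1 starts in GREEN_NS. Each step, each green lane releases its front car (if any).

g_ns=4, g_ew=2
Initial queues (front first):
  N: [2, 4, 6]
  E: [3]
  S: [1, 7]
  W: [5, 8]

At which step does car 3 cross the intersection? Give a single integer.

Step 1 [NS]: N:car2-GO,E:wait,S:car1-GO,W:wait | queues: N=2 E=1 S=1 W=2
Step 2 [NS]: N:car4-GO,E:wait,S:car7-GO,W:wait | queues: N=1 E=1 S=0 W=2
Step 3 [NS]: N:car6-GO,E:wait,S:empty,W:wait | queues: N=0 E=1 S=0 W=2
Step 4 [NS]: N:empty,E:wait,S:empty,W:wait | queues: N=0 E=1 S=0 W=2
Step 5 [EW]: N:wait,E:car3-GO,S:wait,W:car5-GO | queues: N=0 E=0 S=0 W=1
Step 6 [EW]: N:wait,E:empty,S:wait,W:car8-GO | queues: N=0 E=0 S=0 W=0
Car 3 crosses at step 5

5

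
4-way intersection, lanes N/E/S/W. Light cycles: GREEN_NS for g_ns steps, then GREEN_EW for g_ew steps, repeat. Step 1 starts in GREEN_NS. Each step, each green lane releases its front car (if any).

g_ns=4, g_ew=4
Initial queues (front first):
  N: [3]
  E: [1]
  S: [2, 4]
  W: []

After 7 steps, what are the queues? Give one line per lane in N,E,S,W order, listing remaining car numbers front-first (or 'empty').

Step 1 [NS]: N:car3-GO,E:wait,S:car2-GO,W:wait | queues: N=0 E=1 S=1 W=0
Step 2 [NS]: N:empty,E:wait,S:car4-GO,W:wait | queues: N=0 E=1 S=0 W=0
Step 3 [NS]: N:empty,E:wait,S:empty,W:wait | queues: N=0 E=1 S=0 W=0
Step 4 [NS]: N:empty,E:wait,S:empty,W:wait | queues: N=0 E=1 S=0 W=0
Step 5 [EW]: N:wait,E:car1-GO,S:wait,W:empty | queues: N=0 E=0 S=0 W=0

N: empty
E: empty
S: empty
W: empty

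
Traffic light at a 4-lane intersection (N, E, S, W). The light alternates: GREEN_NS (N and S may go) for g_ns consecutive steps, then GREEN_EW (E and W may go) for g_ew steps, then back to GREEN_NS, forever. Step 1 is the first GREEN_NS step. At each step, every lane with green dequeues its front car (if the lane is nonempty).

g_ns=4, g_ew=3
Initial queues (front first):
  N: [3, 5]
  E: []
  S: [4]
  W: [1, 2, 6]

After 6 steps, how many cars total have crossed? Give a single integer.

Step 1 [NS]: N:car3-GO,E:wait,S:car4-GO,W:wait | queues: N=1 E=0 S=0 W=3
Step 2 [NS]: N:car5-GO,E:wait,S:empty,W:wait | queues: N=0 E=0 S=0 W=3
Step 3 [NS]: N:empty,E:wait,S:empty,W:wait | queues: N=0 E=0 S=0 W=3
Step 4 [NS]: N:empty,E:wait,S:empty,W:wait | queues: N=0 E=0 S=0 W=3
Step 5 [EW]: N:wait,E:empty,S:wait,W:car1-GO | queues: N=0 E=0 S=0 W=2
Step 6 [EW]: N:wait,E:empty,S:wait,W:car2-GO | queues: N=0 E=0 S=0 W=1
Cars crossed by step 6: 5

Answer: 5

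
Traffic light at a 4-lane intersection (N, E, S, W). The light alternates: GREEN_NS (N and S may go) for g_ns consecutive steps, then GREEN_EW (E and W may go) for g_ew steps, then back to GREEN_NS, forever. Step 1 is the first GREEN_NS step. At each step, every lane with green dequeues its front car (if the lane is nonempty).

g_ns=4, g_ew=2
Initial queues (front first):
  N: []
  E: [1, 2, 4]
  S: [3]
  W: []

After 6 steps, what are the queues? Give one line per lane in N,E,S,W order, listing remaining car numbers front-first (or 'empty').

Step 1 [NS]: N:empty,E:wait,S:car3-GO,W:wait | queues: N=0 E=3 S=0 W=0
Step 2 [NS]: N:empty,E:wait,S:empty,W:wait | queues: N=0 E=3 S=0 W=0
Step 3 [NS]: N:empty,E:wait,S:empty,W:wait | queues: N=0 E=3 S=0 W=0
Step 4 [NS]: N:empty,E:wait,S:empty,W:wait | queues: N=0 E=3 S=0 W=0
Step 5 [EW]: N:wait,E:car1-GO,S:wait,W:empty | queues: N=0 E=2 S=0 W=0
Step 6 [EW]: N:wait,E:car2-GO,S:wait,W:empty | queues: N=0 E=1 S=0 W=0

N: empty
E: 4
S: empty
W: empty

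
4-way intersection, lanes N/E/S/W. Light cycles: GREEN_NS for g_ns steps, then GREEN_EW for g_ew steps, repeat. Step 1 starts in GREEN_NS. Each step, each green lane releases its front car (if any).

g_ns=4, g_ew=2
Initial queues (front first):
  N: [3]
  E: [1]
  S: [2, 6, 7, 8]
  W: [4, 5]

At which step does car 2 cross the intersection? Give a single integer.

Step 1 [NS]: N:car3-GO,E:wait,S:car2-GO,W:wait | queues: N=0 E=1 S=3 W=2
Step 2 [NS]: N:empty,E:wait,S:car6-GO,W:wait | queues: N=0 E=1 S=2 W=2
Step 3 [NS]: N:empty,E:wait,S:car7-GO,W:wait | queues: N=0 E=1 S=1 W=2
Step 4 [NS]: N:empty,E:wait,S:car8-GO,W:wait | queues: N=0 E=1 S=0 W=2
Step 5 [EW]: N:wait,E:car1-GO,S:wait,W:car4-GO | queues: N=0 E=0 S=0 W=1
Step 6 [EW]: N:wait,E:empty,S:wait,W:car5-GO | queues: N=0 E=0 S=0 W=0
Car 2 crosses at step 1

1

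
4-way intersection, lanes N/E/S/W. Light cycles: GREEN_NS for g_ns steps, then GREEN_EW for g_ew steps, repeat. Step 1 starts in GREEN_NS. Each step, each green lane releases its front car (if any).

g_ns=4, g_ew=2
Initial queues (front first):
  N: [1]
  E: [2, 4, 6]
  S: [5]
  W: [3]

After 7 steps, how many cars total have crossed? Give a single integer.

Answer: 5

Derivation:
Step 1 [NS]: N:car1-GO,E:wait,S:car5-GO,W:wait | queues: N=0 E=3 S=0 W=1
Step 2 [NS]: N:empty,E:wait,S:empty,W:wait | queues: N=0 E=3 S=0 W=1
Step 3 [NS]: N:empty,E:wait,S:empty,W:wait | queues: N=0 E=3 S=0 W=1
Step 4 [NS]: N:empty,E:wait,S:empty,W:wait | queues: N=0 E=3 S=0 W=1
Step 5 [EW]: N:wait,E:car2-GO,S:wait,W:car3-GO | queues: N=0 E=2 S=0 W=0
Step 6 [EW]: N:wait,E:car4-GO,S:wait,W:empty | queues: N=0 E=1 S=0 W=0
Step 7 [NS]: N:empty,E:wait,S:empty,W:wait | queues: N=0 E=1 S=0 W=0
Cars crossed by step 7: 5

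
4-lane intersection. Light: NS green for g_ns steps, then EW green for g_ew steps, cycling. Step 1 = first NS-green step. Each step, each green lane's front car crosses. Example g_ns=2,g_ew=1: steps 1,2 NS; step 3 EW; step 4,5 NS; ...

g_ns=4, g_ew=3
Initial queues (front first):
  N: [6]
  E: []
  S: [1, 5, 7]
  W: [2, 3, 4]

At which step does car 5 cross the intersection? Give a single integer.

Step 1 [NS]: N:car6-GO,E:wait,S:car1-GO,W:wait | queues: N=0 E=0 S=2 W=3
Step 2 [NS]: N:empty,E:wait,S:car5-GO,W:wait | queues: N=0 E=0 S=1 W=3
Step 3 [NS]: N:empty,E:wait,S:car7-GO,W:wait | queues: N=0 E=0 S=0 W=3
Step 4 [NS]: N:empty,E:wait,S:empty,W:wait | queues: N=0 E=0 S=0 W=3
Step 5 [EW]: N:wait,E:empty,S:wait,W:car2-GO | queues: N=0 E=0 S=0 W=2
Step 6 [EW]: N:wait,E:empty,S:wait,W:car3-GO | queues: N=0 E=0 S=0 W=1
Step 7 [EW]: N:wait,E:empty,S:wait,W:car4-GO | queues: N=0 E=0 S=0 W=0
Car 5 crosses at step 2

2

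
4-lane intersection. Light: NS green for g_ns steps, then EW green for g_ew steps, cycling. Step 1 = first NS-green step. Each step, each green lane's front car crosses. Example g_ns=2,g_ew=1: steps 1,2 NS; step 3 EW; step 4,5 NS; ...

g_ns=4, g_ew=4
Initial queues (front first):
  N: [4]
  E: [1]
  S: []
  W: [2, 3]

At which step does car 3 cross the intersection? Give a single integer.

Step 1 [NS]: N:car4-GO,E:wait,S:empty,W:wait | queues: N=0 E=1 S=0 W=2
Step 2 [NS]: N:empty,E:wait,S:empty,W:wait | queues: N=0 E=1 S=0 W=2
Step 3 [NS]: N:empty,E:wait,S:empty,W:wait | queues: N=0 E=1 S=0 W=2
Step 4 [NS]: N:empty,E:wait,S:empty,W:wait | queues: N=0 E=1 S=0 W=2
Step 5 [EW]: N:wait,E:car1-GO,S:wait,W:car2-GO | queues: N=0 E=0 S=0 W=1
Step 6 [EW]: N:wait,E:empty,S:wait,W:car3-GO | queues: N=0 E=0 S=0 W=0
Car 3 crosses at step 6

6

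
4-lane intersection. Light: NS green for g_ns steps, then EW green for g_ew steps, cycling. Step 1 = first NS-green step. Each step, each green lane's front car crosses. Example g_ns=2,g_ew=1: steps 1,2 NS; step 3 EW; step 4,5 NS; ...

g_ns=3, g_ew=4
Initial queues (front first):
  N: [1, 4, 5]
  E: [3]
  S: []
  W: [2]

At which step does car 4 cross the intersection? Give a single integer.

Step 1 [NS]: N:car1-GO,E:wait,S:empty,W:wait | queues: N=2 E=1 S=0 W=1
Step 2 [NS]: N:car4-GO,E:wait,S:empty,W:wait | queues: N=1 E=1 S=0 W=1
Step 3 [NS]: N:car5-GO,E:wait,S:empty,W:wait | queues: N=0 E=1 S=0 W=1
Step 4 [EW]: N:wait,E:car3-GO,S:wait,W:car2-GO | queues: N=0 E=0 S=0 W=0
Car 4 crosses at step 2

2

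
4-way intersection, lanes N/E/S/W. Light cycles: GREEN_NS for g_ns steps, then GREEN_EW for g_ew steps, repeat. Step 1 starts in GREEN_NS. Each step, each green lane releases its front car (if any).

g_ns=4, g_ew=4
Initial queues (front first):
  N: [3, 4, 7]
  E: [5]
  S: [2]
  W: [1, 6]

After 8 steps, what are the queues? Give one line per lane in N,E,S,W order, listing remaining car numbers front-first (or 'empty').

Step 1 [NS]: N:car3-GO,E:wait,S:car2-GO,W:wait | queues: N=2 E=1 S=0 W=2
Step 2 [NS]: N:car4-GO,E:wait,S:empty,W:wait | queues: N=1 E=1 S=0 W=2
Step 3 [NS]: N:car7-GO,E:wait,S:empty,W:wait | queues: N=0 E=1 S=0 W=2
Step 4 [NS]: N:empty,E:wait,S:empty,W:wait | queues: N=0 E=1 S=0 W=2
Step 5 [EW]: N:wait,E:car5-GO,S:wait,W:car1-GO | queues: N=0 E=0 S=0 W=1
Step 6 [EW]: N:wait,E:empty,S:wait,W:car6-GO | queues: N=0 E=0 S=0 W=0

N: empty
E: empty
S: empty
W: empty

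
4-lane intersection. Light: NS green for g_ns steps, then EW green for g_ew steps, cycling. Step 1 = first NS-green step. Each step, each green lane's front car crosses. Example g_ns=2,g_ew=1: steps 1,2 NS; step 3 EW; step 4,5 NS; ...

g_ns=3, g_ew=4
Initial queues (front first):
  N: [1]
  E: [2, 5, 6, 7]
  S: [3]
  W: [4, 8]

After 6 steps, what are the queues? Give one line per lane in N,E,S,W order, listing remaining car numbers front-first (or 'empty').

Step 1 [NS]: N:car1-GO,E:wait,S:car3-GO,W:wait | queues: N=0 E=4 S=0 W=2
Step 2 [NS]: N:empty,E:wait,S:empty,W:wait | queues: N=0 E=4 S=0 W=2
Step 3 [NS]: N:empty,E:wait,S:empty,W:wait | queues: N=0 E=4 S=0 W=2
Step 4 [EW]: N:wait,E:car2-GO,S:wait,W:car4-GO | queues: N=0 E=3 S=0 W=1
Step 5 [EW]: N:wait,E:car5-GO,S:wait,W:car8-GO | queues: N=0 E=2 S=0 W=0
Step 6 [EW]: N:wait,E:car6-GO,S:wait,W:empty | queues: N=0 E=1 S=0 W=0

N: empty
E: 7
S: empty
W: empty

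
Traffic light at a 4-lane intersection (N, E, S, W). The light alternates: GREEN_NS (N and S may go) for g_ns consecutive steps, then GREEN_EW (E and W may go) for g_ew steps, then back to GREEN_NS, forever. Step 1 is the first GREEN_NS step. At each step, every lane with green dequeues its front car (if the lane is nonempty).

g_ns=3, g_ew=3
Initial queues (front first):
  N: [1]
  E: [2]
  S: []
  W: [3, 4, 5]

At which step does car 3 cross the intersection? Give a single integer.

Step 1 [NS]: N:car1-GO,E:wait,S:empty,W:wait | queues: N=0 E=1 S=0 W=3
Step 2 [NS]: N:empty,E:wait,S:empty,W:wait | queues: N=0 E=1 S=0 W=3
Step 3 [NS]: N:empty,E:wait,S:empty,W:wait | queues: N=0 E=1 S=0 W=3
Step 4 [EW]: N:wait,E:car2-GO,S:wait,W:car3-GO | queues: N=0 E=0 S=0 W=2
Step 5 [EW]: N:wait,E:empty,S:wait,W:car4-GO | queues: N=0 E=0 S=0 W=1
Step 6 [EW]: N:wait,E:empty,S:wait,W:car5-GO | queues: N=0 E=0 S=0 W=0
Car 3 crosses at step 4

4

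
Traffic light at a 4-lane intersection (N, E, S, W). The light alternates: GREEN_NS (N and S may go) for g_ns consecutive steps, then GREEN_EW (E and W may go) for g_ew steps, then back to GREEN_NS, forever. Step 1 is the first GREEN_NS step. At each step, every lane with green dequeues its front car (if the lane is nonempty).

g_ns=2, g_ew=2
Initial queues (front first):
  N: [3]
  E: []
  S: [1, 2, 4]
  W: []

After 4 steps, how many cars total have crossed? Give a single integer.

Answer: 3

Derivation:
Step 1 [NS]: N:car3-GO,E:wait,S:car1-GO,W:wait | queues: N=0 E=0 S=2 W=0
Step 2 [NS]: N:empty,E:wait,S:car2-GO,W:wait | queues: N=0 E=0 S=1 W=0
Step 3 [EW]: N:wait,E:empty,S:wait,W:empty | queues: N=0 E=0 S=1 W=0
Step 4 [EW]: N:wait,E:empty,S:wait,W:empty | queues: N=0 E=0 S=1 W=0
Cars crossed by step 4: 3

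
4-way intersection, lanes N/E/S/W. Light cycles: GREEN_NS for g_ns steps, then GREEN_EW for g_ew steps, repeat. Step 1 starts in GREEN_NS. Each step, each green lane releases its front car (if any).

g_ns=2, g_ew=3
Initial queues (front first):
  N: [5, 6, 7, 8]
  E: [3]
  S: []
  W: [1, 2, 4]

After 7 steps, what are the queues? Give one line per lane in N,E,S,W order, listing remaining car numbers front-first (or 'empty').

Step 1 [NS]: N:car5-GO,E:wait,S:empty,W:wait | queues: N=3 E=1 S=0 W=3
Step 2 [NS]: N:car6-GO,E:wait,S:empty,W:wait | queues: N=2 E=1 S=0 W=3
Step 3 [EW]: N:wait,E:car3-GO,S:wait,W:car1-GO | queues: N=2 E=0 S=0 W=2
Step 4 [EW]: N:wait,E:empty,S:wait,W:car2-GO | queues: N=2 E=0 S=0 W=1
Step 5 [EW]: N:wait,E:empty,S:wait,W:car4-GO | queues: N=2 E=0 S=0 W=0
Step 6 [NS]: N:car7-GO,E:wait,S:empty,W:wait | queues: N=1 E=0 S=0 W=0
Step 7 [NS]: N:car8-GO,E:wait,S:empty,W:wait | queues: N=0 E=0 S=0 W=0

N: empty
E: empty
S: empty
W: empty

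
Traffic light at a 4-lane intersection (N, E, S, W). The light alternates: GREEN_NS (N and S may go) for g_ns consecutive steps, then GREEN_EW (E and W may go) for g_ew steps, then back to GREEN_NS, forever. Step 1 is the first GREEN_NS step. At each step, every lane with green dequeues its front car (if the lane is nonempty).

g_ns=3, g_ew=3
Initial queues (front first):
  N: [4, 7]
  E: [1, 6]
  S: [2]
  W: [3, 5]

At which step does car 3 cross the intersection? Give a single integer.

Step 1 [NS]: N:car4-GO,E:wait,S:car2-GO,W:wait | queues: N=1 E=2 S=0 W=2
Step 2 [NS]: N:car7-GO,E:wait,S:empty,W:wait | queues: N=0 E=2 S=0 W=2
Step 3 [NS]: N:empty,E:wait,S:empty,W:wait | queues: N=0 E=2 S=0 W=2
Step 4 [EW]: N:wait,E:car1-GO,S:wait,W:car3-GO | queues: N=0 E=1 S=0 W=1
Step 5 [EW]: N:wait,E:car6-GO,S:wait,W:car5-GO | queues: N=0 E=0 S=0 W=0
Car 3 crosses at step 4

4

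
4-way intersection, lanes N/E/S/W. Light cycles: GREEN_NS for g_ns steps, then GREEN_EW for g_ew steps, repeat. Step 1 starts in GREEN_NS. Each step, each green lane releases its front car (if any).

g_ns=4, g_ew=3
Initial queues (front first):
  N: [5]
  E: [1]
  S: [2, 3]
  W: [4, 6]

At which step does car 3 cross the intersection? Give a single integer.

Step 1 [NS]: N:car5-GO,E:wait,S:car2-GO,W:wait | queues: N=0 E=1 S=1 W=2
Step 2 [NS]: N:empty,E:wait,S:car3-GO,W:wait | queues: N=0 E=1 S=0 W=2
Step 3 [NS]: N:empty,E:wait,S:empty,W:wait | queues: N=0 E=1 S=0 W=2
Step 4 [NS]: N:empty,E:wait,S:empty,W:wait | queues: N=0 E=1 S=0 W=2
Step 5 [EW]: N:wait,E:car1-GO,S:wait,W:car4-GO | queues: N=0 E=0 S=0 W=1
Step 6 [EW]: N:wait,E:empty,S:wait,W:car6-GO | queues: N=0 E=0 S=0 W=0
Car 3 crosses at step 2

2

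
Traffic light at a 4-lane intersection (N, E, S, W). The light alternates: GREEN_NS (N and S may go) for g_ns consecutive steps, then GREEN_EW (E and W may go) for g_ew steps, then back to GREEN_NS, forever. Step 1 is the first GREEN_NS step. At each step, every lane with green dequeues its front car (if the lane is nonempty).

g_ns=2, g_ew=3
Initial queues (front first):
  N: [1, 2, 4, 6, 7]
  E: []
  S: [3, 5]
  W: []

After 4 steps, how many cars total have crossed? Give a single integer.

Answer: 4

Derivation:
Step 1 [NS]: N:car1-GO,E:wait,S:car3-GO,W:wait | queues: N=4 E=0 S=1 W=0
Step 2 [NS]: N:car2-GO,E:wait,S:car5-GO,W:wait | queues: N=3 E=0 S=0 W=0
Step 3 [EW]: N:wait,E:empty,S:wait,W:empty | queues: N=3 E=0 S=0 W=0
Step 4 [EW]: N:wait,E:empty,S:wait,W:empty | queues: N=3 E=0 S=0 W=0
Cars crossed by step 4: 4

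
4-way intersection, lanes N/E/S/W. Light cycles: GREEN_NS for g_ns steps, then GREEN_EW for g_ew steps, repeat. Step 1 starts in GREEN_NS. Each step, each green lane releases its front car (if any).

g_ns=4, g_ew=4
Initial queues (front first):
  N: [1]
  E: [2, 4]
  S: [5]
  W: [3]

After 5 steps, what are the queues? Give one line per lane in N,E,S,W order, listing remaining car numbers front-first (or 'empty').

Step 1 [NS]: N:car1-GO,E:wait,S:car5-GO,W:wait | queues: N=0 E=2 S=0 W=1
Step 2 [NS]: N:empty,E:wait,S:empty,W:wait | queues: N=0 E=2 S=0 W=1
Step 3 [NS]: N:empty,E:wait,S:empty,W:wait | queues: N=0 E=2 S=0 W=1
Step 4 [NS]: N:empty,E:wait,S:empty,W:wait | queues: N=0 E=2 S=0 W=1
Step 5 [EW]: N:wait,E:car2-GO,S:wait,W:car3-GO | queues: N=0 E=1 S=0 W=0

N: empty
E: 4
S: empty
W: empty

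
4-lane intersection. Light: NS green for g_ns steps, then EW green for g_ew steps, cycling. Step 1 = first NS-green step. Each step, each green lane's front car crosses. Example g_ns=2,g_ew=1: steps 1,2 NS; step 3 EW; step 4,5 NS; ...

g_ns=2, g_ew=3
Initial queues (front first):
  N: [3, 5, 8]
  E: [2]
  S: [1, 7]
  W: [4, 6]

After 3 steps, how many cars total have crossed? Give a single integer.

Step 1 [NS]: N:car3-GO,E:wait,S:car1-GO,W:wait | queues: N=2 E=1 S=1 W=2
Step 2 [NS]: N:car5-GO,E:wait,S:car7-GO,W:wait | queues: N=1 E=1 S=0 W=2
Step 3 [EW]: N:wait,E:car2-GO,S:wait,W:car4-GO | queues: N=1 E=0 S=0 W=1
Cars crossed by step 3: 6

Answer: 6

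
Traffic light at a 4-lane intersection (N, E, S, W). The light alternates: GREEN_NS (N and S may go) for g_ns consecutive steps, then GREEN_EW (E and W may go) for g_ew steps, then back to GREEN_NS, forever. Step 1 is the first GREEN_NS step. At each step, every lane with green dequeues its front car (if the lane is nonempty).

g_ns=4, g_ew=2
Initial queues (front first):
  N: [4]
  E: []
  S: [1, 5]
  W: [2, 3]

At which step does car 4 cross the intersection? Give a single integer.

Step 1 [NS]: N:car4-GO,E:wait,S:car1-GO,W:wait | queues: N=0 E=0 S=1 W=2
Step 2 [NS]: N:empty,E:wait,S:car5-GO,W:wait | queues: N=0 E=0 S=0 W=2
Step 3 [NS]: N:empty,E:wait,S:empty,W:wait | queues: N=0 E=0 S=0 W=2
Step 4 [NS]: N:empty,E:wait,S:empty,W:wait | queues: N=0 E=0 S=0 W=2
Step 5 [EW]: N:wait,E:empty,S:wait,W:car2-GO | queues: N=0 E=0 S=0 W=1
Step 6 [EW]: N:wait,E:empty,S:wait,W:car3-GO | queues: N=0 E=0 S=0 W=0
Car 4 crosses at step 1

1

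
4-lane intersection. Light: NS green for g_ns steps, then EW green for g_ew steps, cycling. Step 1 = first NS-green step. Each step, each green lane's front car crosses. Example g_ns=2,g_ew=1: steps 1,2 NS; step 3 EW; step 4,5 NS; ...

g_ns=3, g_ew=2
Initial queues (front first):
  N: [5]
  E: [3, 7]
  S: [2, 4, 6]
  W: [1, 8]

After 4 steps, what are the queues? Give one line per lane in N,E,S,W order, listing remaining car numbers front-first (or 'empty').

Step 1 [NS]: N:car5-GO,E:wait,S:car2-GO,W:wait | queues: N=0 E=2 S=2 W=2
Step 2 [NS]: N:empty,E:wait,S:car4-GO,W:wait | queues: N=0 E=2 S=1 W=2
Step 3 [NS]: N:empty,E:wait,S:car6-GO,W:wait | queues: N=0 E=2 S=0 W=2
Step 4 [EW]: N:wait,E:car3-GO,S:wait,W:car1-GO | queues: N=0 E=1 S=0 W=1

N: empty
E: 7
S: empty
W: 8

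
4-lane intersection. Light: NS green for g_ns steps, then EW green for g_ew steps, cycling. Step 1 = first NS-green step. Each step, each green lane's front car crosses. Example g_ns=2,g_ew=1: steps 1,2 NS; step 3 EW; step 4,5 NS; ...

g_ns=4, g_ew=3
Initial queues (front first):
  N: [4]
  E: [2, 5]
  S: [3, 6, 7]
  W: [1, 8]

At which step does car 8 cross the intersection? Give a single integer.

Step 1 [NS]: N:car4-GO,E:wait,S:car3-GO,W:wait | queues: N=0 E=2 S=2 W=2
Step 2 [NS]: N:empty,E:wait,S:car6-GO,W:wait | queues: N=0 E=2 S=1 W=2
Step 3 [NS]: N:empty,E:wait,S:car7-GO,W:wait | queues: N=0 E=2 S=0 W=2
Step 4 [NS]: N:empty,E:wait,S:empty,W:wait | queues: N=0 E=2 S=0 W=2
Step 5 [EW]: N:wait,E:car2-GO,S:wait,W:car1-GO | queues: N=0 E=1 S=0 W=1
Step 6 [EW]: N:wait,E:car5-GO,S:wait,W:car8-GO | queues: N=0 E=0 S=0 W=0
Car 8 crosses at step 6

6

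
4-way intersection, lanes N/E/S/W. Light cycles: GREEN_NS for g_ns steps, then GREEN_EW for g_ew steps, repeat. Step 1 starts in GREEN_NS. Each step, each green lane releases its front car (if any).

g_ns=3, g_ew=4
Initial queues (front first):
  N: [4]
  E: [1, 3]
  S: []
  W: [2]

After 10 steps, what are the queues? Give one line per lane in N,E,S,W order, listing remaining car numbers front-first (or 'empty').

Step 1 [NS]: N:car4-GO,E:wait,S:empty,W:wait | queues: N=0 E=2 S=0 W=1
Step 2 [NS]: N:empty,E:wait,S:empty,W:wait | queues: N=0 E=2 S=0 W=1
Step 3 [NS]: N:empty,E:wait,S:empty,W:wait | queues: N=0 E=2 S=0 W=1
Step 4 [EW]: N:wait,E:car1-GO,S:wait,W:car2-GO | queues: N=0 E=1 S=0 W=0
Step 5 [EW]: N:wait,E:car3-GO,S:wait,W:empty | queues: N=0 E=0 S=0 W=0

N: empty
E: empty
S: empty
W: empty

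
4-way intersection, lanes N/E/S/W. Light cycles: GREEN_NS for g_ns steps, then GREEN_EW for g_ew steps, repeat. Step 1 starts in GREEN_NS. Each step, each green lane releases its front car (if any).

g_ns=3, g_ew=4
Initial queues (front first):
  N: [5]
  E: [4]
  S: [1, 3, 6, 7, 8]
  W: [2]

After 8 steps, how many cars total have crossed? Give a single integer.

Step 1 [NS]: N:car5-GO,E:wait,S:car1-GO,W:wait | queues: N=0 E=1 S=4 W=1
Step 2 [NS]: N:empty,E:wait,S:car3-GO,W:wait | queues: N=0 E=1 S=3 W=1
Step 3 [NS]: N:empty,E:wait,S:car6-GO,W:wait | queues: N=0 E=1 S=2 W=1
Step 4 [EW]: N:wait,E:car4-GO,S:wait,W:car2-GO | queues: N=0 E=0 S=2 W=0
Step 5 [EW]: N:wait,E:empty,S:wait,W:empty | queues: N=0 E=0 S=2 W=0
Step 6 [EW]: N:wait,E:empty,S:wait,W:empty | queues: N=0 E=0 S=2 W=0
Step 7 [EW]: N:wait,E:empty,S:wait,W:empty | queues: N=0 E=0 S=2 W=0
Step 8 [NS]: N:empty,E:wait,S:car7-GO,W:wait | queues: N=0 E=0 S=1 W=0
Cars crossed by step 8: 7

Answer: 7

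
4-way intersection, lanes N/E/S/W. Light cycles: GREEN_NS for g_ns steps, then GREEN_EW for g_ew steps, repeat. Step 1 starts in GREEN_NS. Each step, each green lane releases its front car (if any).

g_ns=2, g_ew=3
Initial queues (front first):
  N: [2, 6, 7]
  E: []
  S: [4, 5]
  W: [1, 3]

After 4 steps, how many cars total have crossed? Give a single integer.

Answer: 6

Derivation:
Step 1 [NS]: N:car2-GO,E:wait,S:car4-GO,W:wait | queues: N=2 E=0 S=1 W=2
Step 2 [NS]: N:car6-GO,E:wait,S:car5-GO,W:wait | queues: N=1 E=0 S=0 W=2
Step 3 [EW]: N:wait,E:empty,S:wait,W:car1-GO | queues: N=1 E=0 S=0 W=1
Step 4 [EW]: N:wait,E:empty,S:wait,W:car3-GO | queues: N=1 E=0 S=0 W=0
Cars crossed by step 4: 6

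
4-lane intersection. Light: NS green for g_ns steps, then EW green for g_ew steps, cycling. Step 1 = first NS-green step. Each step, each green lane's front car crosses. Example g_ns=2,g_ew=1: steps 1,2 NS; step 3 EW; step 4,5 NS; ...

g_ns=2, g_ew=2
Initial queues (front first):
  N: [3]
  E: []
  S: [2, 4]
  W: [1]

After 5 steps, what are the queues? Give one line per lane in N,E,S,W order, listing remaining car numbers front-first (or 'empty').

Step 1 [NS]: N:car3-GO,E:wait,S:car2-GO,W:wait | queues: N=0 E=0 S=1 W=1
Step 2 [NS]: N:empty,E:wait,S:car4-GO,W:wait | queues: N=0 E=0 S=0 W=1
Step 3 [EW]: N:wait,E:empty,S:wait,W:car1-GO | queues: N=0 E=0 S=0 W=0

N: empty
E: empty
S: empty
W: empty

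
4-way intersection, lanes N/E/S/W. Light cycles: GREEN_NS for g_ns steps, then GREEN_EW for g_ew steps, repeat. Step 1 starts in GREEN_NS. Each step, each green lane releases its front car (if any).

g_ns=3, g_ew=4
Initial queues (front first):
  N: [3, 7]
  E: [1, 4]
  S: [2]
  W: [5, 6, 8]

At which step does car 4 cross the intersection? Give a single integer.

Step 1 [NS]: N:car3-GO,E:wait,S:car2-GO,W:wait | queues: N=1 E=2 S=0 W=3
Step 2 [NS]: N:car7-GO,E:wait,S:empty,W:wait | queues: N=0 E=2 S=0 W=3
Step 3 [NS]: N:empty,E:wait,S:empty,W:wait | queues: N=0 E=2 S=0 W=3
Step 4 [EW]: N:wait,E:car1-GO,S:wait,W:car5-GO | queues: N=0 E=1 S=0 W=2
Step 5 [EW]: N:wait,E:car4-GO,S:wait,W:car6-GO | queues: N=0 E=0 S=0 W=1
Step 6 [EW]: N:wait,E:empty,S:wait,W:car8-GO | queues: N=0 E=0 S=0 W=0
Car 4 crosses at step 5

5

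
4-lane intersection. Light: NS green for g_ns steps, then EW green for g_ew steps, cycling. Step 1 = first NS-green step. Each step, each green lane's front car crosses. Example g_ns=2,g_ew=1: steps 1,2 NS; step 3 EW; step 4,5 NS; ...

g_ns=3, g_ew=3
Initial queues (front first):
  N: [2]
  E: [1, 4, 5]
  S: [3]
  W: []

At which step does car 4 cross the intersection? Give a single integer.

Step 1 [NS]: N:car2-GO,E:wait,S:car3-GO,W:wait | queues: N=0 E=3 S=0 W=0
Step 2 [NS]: N:empty,E:wait,S:empty,W:wait | queues: N=0 E=3 S=0 W=0
Step 3 [NS]: N:empty,E:wait,S:empty,W:wait | queues: N=0 E=3 S=0 W=0
Step 4 [EW]: N:wait,E:car1-GO,S:wait,W:empty | queues: N=0 E=2 S=0 W=0
Step 5 [EW]: N:wait,E:car4-GO,S:wait,W:empty | queues: N=0 E=1 S=0 W=0
Step 6 [EW]: N:wait,E:car5-GO,S:wait,W:empty | queues: N=0 E=0 S=0 W=0
Car 4 crosses at step 5

5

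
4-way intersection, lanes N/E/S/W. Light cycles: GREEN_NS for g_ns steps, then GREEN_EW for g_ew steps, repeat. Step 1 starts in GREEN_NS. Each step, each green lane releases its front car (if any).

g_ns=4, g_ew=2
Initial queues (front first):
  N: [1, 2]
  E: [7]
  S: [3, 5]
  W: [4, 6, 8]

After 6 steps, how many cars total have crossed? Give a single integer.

Step 1 [NS]: N:car1-GO,E:wait,S:car3-GO,W:wait | queues: N=1 E=1 S=1 W=3
Step 2 [NS]: N:car2-GO,E:wait,S:car5-GO,W:wait | queues: N=0 E=1 S=0 W=3
Step 3 [NS]: N:empty,E:wait,S:empty,W:wait | queues: N=0 E=1 S=0 W=3
Step 4 [NS]: N:empty,E:wait,S:empty,W:wait | queues: N=0 E=1 S=0 W=3
Step 5 [EW]: N:wait,E:car7-GO,S:wait,W:car4-GO | queues: N=0 E=0 S=0 W=2
Step 6 [EW]: N:wait,E:empty,S:wait,W:car6-GO | queues: N=0 E=0 S=0 W=1
Cars crossed by step 6: 7

Answer: 7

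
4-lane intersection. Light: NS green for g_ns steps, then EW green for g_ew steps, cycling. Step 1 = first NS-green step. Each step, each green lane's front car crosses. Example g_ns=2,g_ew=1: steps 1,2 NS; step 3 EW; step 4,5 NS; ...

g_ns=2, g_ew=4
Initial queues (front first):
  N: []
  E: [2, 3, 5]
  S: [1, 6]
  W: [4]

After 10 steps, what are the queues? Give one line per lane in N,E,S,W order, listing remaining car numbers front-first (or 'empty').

Step 1 [NS]: N:empty,E:wait,S:car1-GO,W:wait | queues: N=0 E=3 S=1 W=1
Step 2 [NS]: N:empty,E:wait,S:car6-GO,W:wait | queues: N=0 E=3 S=0 W=1
Step 3 [EW]: N:wait,E:car2-GO,S:wait,W:car4-GO | queues: N=0 E=2 S=0 W=0
Step 4 [EW]: N:wait,E:car3-GO,S:wait,W:empty | queues: N=0 E=1 S=0 W=0
Step 5 [EW]: N:wait,E:car5-GO,S:wait,W:empty | queues: N=0 E=0 S=0 W=0

N: empty
E: empty
S: empty
W: empty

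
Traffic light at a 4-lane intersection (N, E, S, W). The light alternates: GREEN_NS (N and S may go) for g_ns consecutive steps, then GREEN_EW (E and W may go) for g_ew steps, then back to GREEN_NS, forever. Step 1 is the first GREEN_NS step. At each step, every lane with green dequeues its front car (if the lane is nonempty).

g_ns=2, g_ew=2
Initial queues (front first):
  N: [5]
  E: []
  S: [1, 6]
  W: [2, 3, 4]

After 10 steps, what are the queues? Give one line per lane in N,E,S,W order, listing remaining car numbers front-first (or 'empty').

Step 1 [NS]: N:car5-GO,E:wait,S:car1-GO,W:wait | queues: N=0 E=0 S=1 W=3
Step 2 [NS]: N:empty,E:wait,S:car6-GO,W:wait | queues: N=0 E=0 S=0 W=3
Step 3 [EW]: N:wait,E:empty,S:wait,W:car2-GO | queues: N=0 E=0 S=0 W=2
Step 4 [EW]: N:wait,E:empty,S:wait,W:car3-GO | queues: N=0 E=0 S=0 W=1
Step 5 [NS]: N:empty,E:wait,S:empty,W:wait | queues: N=0 E=0 S=0 W=1
Step 6 [NS]: N:empty,E:wait,S:empty,W:wait | queues: N=0 E=0 S=0 W=1
Step 7 [EW]: N:wait,E:empty,S:wait,W:car4-GO | queues: N=0 E=0 S=0 W=0

N: empty
E: empty
S: empty
W: empty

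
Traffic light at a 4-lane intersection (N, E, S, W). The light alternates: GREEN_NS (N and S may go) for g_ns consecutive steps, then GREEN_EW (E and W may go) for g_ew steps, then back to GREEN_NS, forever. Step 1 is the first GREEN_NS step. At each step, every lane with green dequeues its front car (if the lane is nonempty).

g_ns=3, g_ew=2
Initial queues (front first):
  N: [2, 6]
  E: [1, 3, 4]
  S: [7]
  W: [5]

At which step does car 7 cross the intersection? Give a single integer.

Step 1 [NS]: N:car2-GO,E:wait,S:car7-GO,W:wait | queues: N=1 E=3 S=0 W=1
Step 2 [NS]: N:car6-GO,E:wait,S:empty,W:wait | queues: N=0 E=3 S=0 W=1
Step 3 [NS]: N:empty,E:wait,S:empty,W:wait | queues: N=0 E=3 S=0 W=1
Step 4 [EW]: N:wait,E:car1-GO,S:wait,W:car5-GO | queues: N=0 E=2 S=0 W=0
Step 5 [EW]: N:wait,E:car3-GO,S:wait,W:empty | queues: N=0 E=1 S=0 W=0
Step 6 [NS]: N:empty,E:wait,S:empty,W:wait | queues: N=0 E=1 S=0 W=0
Step 7 [NS]: N:empty,E:wait,S:empty,W:wait | queues: N=0 E=1 S=0 W=0
Step 8 [NS]: N:empty,E:wait,S:empty,W:wait | queues: N=0 E=1 S=0 W=0
Step 9 [EW]: N:wait,E:car4-GO,S:wait,W:empty | queues: N=0 E=0 S=0 W=0
Car 7 crosses at step 1

1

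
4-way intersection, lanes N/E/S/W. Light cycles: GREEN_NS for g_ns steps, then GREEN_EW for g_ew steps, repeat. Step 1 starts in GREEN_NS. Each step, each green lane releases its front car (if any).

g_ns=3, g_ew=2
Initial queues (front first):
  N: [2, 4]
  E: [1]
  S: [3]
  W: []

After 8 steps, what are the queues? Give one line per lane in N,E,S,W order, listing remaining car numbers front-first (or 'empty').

Step 1 [NS]: N:car2-GO,E:wait,S:car3-GO,W:wait | queues: N=1 E=1 S=0 W=0
Step 2 [NS]: N:car4-GO,E:wait,S:empty,W:wait | queues: N=0 E=1 S=0 W=0
Step 3 [NS]: N:empty,E:wait,S:empty,W:wait | queues: N=0 E=1 S=0 W=0
Step 4 [EW]: N:wait,E:car1-GO,S:wait,W:empty | queues: N=0 E=0 S=0 W=0

N: empty
E: empty
S: empty
W: empty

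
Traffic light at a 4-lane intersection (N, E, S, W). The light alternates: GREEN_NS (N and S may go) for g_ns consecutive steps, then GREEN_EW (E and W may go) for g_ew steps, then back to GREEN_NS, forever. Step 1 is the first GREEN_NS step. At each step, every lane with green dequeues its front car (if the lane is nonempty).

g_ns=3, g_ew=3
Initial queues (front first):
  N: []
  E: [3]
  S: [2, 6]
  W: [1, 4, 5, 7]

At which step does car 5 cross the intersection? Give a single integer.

Step 1 [NS]: N:empty,E:wait,S:car2-GO,W:wait | queues: N=0 E=1 S=1 W=4
Step 2 [NS]: N:empty,E:wait,S:car6-GO,W:wait | queues: N=0 E=1 S=0 W=4
Step 3 [NS]: N:empty,E:wait,S:empty,W:wait | queues: N=0 E=1 S=0 W=4
Step 4 [EW]: N:wait,E:car3-GO,S:wait,W:car1-GO | queues: N=0 E=0 S=0 W=3
Step 5 [EW]: N:wait,E:empty,S:wait,W:car4-GO | queues: N=0 E=0 S=0 W=2
Step 6 [EW]: N:wait,E:empty,S:wait,W:car5-GO | queues: N=0 E=0 S=0 W=1
Step 7 [NS]: N:empty,E:wait,S:empty,W:wait | queues: N=0 E=0 S=0 W=1
Step 8 [NS]: N:empty,E:wait,S:empty,W:wait | queues: N=0 E=0 S=0 W=1
Step 9 [NS]: N:empty,E:wait,S:empty,W:wait | queues: N=0 E=0 S=0 W=1
Step 10 [EW]: N:wait,E:empty,S:wait,W:car7-GO | queues: N=0 E=0 S=0 W=0
Car 5 crosses at step 6

6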